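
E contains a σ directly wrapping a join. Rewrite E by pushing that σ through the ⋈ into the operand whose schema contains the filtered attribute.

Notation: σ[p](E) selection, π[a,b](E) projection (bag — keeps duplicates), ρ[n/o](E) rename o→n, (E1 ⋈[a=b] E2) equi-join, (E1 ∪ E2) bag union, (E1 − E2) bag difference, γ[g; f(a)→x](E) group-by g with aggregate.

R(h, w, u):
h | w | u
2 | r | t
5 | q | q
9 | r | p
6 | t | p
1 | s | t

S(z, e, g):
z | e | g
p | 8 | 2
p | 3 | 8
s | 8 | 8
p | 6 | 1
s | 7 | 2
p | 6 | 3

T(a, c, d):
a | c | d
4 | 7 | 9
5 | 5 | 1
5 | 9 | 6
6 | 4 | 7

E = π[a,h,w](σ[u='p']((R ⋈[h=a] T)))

σ filters on u, owned by the left side.
E' = π[a,h,w]((σ[u='p'](R) ⋈[h=a] T))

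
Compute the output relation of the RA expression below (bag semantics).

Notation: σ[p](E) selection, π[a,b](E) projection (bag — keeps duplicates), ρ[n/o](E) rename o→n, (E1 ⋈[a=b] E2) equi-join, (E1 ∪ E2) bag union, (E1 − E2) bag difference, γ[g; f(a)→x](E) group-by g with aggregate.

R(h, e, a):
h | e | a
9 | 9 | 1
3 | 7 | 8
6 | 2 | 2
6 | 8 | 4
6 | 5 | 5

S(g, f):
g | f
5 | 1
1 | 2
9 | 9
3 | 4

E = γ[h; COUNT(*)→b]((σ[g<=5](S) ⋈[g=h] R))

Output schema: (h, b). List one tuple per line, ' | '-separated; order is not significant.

Per-node cardinality:
  S → 4
  σ[g<=5](S) → 3
  R → 5
  (σ[g<=5](S) ⋈[g=h] R) → 1
  γ[h; COUNT(*)→b]((σ[g<=5](S) ⋈[g=h] R)) → 1

== RESULT ==
h | b
3 | 1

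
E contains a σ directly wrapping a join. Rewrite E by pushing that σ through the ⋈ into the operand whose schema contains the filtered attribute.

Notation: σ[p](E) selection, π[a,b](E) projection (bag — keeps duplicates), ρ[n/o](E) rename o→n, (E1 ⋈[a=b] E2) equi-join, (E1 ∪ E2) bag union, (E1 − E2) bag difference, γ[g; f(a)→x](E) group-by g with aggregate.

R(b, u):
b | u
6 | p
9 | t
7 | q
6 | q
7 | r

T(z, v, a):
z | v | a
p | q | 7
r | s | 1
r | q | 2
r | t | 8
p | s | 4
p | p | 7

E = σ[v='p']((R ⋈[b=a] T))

σ filters on v, owned by the right side.
E' = (R ⋈[b=a] σ[v='p'](T))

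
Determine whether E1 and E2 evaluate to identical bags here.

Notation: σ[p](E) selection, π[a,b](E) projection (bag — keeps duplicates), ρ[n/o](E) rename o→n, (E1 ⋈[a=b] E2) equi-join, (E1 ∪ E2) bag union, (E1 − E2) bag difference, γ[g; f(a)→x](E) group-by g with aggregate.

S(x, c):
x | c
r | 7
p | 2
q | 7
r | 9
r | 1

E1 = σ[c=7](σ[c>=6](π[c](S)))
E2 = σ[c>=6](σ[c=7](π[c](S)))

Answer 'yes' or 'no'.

E1 row counts bottom-up:
  S → 5
  π[c](S) → 5
  σ[c>=6](π[c](S)) → 3
  σ[c=7](σ[c>=6](π[c](S))) → 2
E2 row counts bottom-up:
  S → 5
  π[c](S) → 5
  σ[c=7](π[c](S)) → 2
  σ[c>=6](σ[c=7](π[c](S))) → 2

E1 and E2 produce the same multiset:
c
7
7

yes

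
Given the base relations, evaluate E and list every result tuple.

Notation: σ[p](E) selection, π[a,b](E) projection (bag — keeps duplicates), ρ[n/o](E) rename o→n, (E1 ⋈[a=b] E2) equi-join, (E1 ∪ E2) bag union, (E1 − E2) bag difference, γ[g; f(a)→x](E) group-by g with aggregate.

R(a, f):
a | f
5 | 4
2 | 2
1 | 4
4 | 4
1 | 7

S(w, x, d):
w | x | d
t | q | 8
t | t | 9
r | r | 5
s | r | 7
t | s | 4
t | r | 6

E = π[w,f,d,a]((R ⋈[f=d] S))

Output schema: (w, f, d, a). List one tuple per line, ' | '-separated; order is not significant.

Stepwise |·|:
  R → 5
  S → 6
  (R ⋈[f=d] S) → 4
  π[w,f,d,a]((R ⋈[f=d] S)) → 4

== RESULT ==
w | f | d | a
s | 7 | 7 | 1
t | 4 | 4 | 1
t | 4 | 4 | 4
t | 4 | 4 | 5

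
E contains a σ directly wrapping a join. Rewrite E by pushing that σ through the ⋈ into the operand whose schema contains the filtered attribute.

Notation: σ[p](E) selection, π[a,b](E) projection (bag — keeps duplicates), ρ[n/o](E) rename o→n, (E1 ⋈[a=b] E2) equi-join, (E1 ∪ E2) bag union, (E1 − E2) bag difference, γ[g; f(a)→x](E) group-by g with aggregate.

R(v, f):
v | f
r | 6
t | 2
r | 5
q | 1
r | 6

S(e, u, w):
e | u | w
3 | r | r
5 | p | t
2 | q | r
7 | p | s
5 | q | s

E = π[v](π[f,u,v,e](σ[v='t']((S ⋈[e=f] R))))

σ filters on v, owned by the right side.
E' = π[v](π[f,u,v,e]((S ⋈[e=f] σ[v='t'](R))))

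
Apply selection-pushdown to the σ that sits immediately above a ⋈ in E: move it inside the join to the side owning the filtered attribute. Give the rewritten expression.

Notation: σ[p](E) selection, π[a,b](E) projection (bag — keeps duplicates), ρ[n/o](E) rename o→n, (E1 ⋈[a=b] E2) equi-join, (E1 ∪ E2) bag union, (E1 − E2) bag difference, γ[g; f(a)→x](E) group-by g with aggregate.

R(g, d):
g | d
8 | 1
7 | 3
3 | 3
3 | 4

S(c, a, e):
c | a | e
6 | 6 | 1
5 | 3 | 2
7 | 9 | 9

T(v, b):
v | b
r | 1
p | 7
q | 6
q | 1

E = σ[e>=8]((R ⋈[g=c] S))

σ filters on e, owned by the right side.
E' = (R ⋈[g=c] σ[e>=8](S))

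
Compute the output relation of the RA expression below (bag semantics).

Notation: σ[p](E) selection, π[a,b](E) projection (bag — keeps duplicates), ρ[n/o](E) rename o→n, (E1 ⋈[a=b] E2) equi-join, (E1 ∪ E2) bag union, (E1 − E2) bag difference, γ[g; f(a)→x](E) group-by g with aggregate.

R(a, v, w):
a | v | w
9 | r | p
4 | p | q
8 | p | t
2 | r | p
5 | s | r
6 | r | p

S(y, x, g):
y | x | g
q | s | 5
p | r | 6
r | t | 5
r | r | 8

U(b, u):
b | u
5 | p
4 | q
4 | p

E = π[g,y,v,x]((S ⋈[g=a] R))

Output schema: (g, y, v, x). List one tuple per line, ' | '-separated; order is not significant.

Subexpression sizes:
  S → 4
  R → 6
  (S ⋈[g=a] R) → 4
  π[g,y,v,x]((S ⋈[g=a] R)) → 4

== RESULT ==
g | y | v | x
5 | q | s | s
5 | r | s | t
6 | p | r | r
8 | r | p | r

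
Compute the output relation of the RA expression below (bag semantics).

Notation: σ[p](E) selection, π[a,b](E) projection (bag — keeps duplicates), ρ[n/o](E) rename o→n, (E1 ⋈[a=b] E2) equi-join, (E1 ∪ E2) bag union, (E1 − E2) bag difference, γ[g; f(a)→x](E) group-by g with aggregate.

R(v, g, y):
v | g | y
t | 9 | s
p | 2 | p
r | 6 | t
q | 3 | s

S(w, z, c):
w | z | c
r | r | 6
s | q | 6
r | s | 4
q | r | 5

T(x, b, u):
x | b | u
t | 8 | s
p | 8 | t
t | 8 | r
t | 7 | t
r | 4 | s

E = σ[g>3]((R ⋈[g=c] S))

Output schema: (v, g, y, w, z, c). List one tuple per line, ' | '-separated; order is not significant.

Subexpression sizes:
  R → 4
  S → 4
  (R ⋈[g=c] S) → 2
  σ[g>3]((R ⋈[g=c] S)) → 2

== RESULT ==
v | g | y | w | z | c
r | 6 | t | r | r | 6
r | 6 | t | s | q | 6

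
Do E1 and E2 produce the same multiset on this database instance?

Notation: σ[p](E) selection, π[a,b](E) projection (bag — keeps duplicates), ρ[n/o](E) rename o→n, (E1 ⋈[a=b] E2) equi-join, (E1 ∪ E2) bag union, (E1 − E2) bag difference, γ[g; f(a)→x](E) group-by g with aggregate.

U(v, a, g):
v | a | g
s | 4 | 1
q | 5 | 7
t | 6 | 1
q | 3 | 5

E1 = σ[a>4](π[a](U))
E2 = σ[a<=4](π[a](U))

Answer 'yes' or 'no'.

E1 per-node cardinality:
  U → 4
  π[a](U) → 4
  σ[a>4](π[a](U)) → 2
E2 per-node cardinality:
  U → 4
  π[a](U) → 4
  σ[a<=4](π[a](U)) → 2

E1 result:
a
5
6
E2 result:
a
3
4
Witness: (6,) appears 1× in E1 but 0× in E2.

no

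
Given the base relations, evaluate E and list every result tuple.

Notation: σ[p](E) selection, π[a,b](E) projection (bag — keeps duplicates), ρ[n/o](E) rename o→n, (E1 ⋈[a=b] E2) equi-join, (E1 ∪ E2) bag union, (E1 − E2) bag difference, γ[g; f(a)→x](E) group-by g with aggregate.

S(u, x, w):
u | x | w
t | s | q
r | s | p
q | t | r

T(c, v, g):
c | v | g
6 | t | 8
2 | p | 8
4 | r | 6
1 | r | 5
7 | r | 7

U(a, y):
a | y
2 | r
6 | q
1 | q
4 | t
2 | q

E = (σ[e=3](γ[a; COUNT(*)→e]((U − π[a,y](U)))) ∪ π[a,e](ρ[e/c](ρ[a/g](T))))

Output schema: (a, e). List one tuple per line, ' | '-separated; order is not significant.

Row counts bottom-up:
  U → 5
  U → 5
  π[a,y](U) → 5
  (U − π[a,y](U)) → 0
  γ[a; COUNT(*)→e]((U − π[a,y](U))) → 0
  σ[e=3](γ[a; COUNT(*)→e]((U − π[a,y](U)))) → 0
  T → 5
  ρ[a/g](T) → 5
  ρ[e/c](ρ[a/g](T)) → 5
  π[a,e](ρ[e/c](ρ[a/g](T))) → 5
  (σ[e=3](γ[a; COUNT(*)→e]((U − π[a,y](U)))) ∪ π[a,e](ρ[e/c](ρ[a/g](T)))) → 5

== RESULT ==
a | e
5 | 1
6 | 4
7 | 7
8 | 2
8 | 6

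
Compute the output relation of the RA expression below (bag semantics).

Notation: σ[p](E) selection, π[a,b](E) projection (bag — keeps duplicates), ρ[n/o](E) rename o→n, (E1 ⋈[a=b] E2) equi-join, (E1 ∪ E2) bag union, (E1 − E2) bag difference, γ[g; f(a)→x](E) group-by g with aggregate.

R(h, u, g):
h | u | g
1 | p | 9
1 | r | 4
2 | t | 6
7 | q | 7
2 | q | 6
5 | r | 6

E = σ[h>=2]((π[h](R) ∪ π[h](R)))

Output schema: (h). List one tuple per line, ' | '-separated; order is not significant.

Stepwise |·|:
  R → 6
  π[h](R) → 6
  R → 6
  π[h](R) → 6
  (π[h](R) ∪ π[h](R)) → 12
  σ[h>=2]((π[h](R) ∪ π[h](R))) → 8

== RESULT ==
h
2
2
2
2
5
5
7
7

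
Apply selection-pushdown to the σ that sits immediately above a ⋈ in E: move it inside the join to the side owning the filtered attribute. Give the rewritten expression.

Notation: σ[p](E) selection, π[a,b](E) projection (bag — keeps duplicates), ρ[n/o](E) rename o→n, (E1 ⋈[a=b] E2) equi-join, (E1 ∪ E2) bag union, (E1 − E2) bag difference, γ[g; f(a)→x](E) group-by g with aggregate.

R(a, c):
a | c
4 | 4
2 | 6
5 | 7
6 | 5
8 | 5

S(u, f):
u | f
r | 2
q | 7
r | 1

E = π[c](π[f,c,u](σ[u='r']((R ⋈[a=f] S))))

σ filters on u, owned by the right side.
E' = π[c](π[f,c,u]((R ⋈[a=f] σ[u='r'](S))))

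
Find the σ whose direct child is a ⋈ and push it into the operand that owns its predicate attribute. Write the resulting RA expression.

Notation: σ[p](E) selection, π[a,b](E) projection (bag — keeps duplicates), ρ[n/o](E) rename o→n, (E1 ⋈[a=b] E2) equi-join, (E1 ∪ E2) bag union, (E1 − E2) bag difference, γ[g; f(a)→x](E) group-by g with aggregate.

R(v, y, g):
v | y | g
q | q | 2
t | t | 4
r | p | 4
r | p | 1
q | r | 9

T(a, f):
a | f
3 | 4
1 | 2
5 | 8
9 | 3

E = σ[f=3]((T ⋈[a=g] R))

σ filters on f, owned by the left side.
E' = (σ[f=3](T) ⋈[a=g] R)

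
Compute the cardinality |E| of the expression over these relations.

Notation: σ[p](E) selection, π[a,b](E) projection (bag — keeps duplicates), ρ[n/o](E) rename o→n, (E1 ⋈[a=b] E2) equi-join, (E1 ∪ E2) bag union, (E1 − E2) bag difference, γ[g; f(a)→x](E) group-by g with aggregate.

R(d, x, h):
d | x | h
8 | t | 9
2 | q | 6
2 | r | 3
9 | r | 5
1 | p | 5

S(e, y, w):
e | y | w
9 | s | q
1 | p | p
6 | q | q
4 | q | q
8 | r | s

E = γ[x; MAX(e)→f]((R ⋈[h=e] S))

Subexpression sizes:
  R → 5
  S → 5
  (R ⋈[h=e] S) → 2
  γ[x; MAX(e)→f]((R ⋈[h=e] S)) → 2

|E| = 2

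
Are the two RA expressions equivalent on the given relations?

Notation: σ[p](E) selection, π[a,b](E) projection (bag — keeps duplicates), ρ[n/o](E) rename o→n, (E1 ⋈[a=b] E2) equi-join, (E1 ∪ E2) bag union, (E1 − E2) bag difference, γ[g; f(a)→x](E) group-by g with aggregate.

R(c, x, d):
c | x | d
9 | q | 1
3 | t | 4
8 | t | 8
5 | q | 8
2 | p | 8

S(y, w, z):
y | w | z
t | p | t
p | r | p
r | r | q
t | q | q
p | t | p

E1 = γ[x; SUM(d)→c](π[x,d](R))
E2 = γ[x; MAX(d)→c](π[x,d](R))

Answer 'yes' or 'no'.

E1 subexpression sizes:
  R → 5
  π[x,d](R) → 5
  γ[x; SUM(d)→c](π[x,d](R)) → 3
E2 subexpression sizes:
  R → 5
  π[x,d](R) → 5
  γ[x; MAX(d)→c](π[x,d](R)) → 3

E1 result:
x | c
p | 8
q | 9
t | 12
E2 result:
x | c
p | 8
q | 8
t | 8
Witness: ('q', 8) appears 0× in E1 but 1× in E2.

no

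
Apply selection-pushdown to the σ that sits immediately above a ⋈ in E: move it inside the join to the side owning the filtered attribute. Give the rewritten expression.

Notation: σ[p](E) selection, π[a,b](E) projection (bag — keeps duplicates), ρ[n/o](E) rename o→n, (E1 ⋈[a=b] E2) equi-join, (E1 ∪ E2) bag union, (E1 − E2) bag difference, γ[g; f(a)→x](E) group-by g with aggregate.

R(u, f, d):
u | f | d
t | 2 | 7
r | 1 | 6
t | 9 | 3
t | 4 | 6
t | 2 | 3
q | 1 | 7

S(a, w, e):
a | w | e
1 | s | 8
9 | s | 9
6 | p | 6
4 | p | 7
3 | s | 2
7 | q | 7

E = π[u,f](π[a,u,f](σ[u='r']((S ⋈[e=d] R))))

σ filters on u, owned by the right side.
E' = π[u,f](π[a,u,f]((S ⋈[e=d] σ[u='r'](R))))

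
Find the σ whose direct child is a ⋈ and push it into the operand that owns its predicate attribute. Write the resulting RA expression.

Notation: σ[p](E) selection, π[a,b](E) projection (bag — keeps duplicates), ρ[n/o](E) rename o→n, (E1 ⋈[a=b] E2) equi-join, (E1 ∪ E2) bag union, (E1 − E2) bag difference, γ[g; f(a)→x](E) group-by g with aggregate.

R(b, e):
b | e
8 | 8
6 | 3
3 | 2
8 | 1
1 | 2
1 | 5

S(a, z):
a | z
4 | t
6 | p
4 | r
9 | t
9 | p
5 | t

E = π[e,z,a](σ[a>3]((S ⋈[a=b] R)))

σ filters on a, owned by the left side.
E' = π[e,z,a]((σ[a>3](S) ⋈[a=b] R))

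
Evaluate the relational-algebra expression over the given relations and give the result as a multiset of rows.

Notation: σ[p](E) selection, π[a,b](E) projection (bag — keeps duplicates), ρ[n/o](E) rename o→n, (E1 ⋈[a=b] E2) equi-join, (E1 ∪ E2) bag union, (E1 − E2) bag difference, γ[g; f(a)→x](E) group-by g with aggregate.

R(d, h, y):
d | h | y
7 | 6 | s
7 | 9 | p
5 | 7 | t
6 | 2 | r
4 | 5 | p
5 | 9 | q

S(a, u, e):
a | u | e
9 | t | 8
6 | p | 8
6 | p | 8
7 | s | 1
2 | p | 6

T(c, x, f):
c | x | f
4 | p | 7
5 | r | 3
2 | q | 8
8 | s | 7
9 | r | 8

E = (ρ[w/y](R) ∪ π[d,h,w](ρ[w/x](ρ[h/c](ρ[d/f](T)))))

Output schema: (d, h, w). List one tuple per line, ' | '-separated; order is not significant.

Per-node cardinality:
  R → 6
  ρ[w/y](R) → 6
  T → 5
  ρ[d/f](T) → 5
  ρ[h/c](ρ[d/f](T)) → 5
  ρ[w/x](ρ[h/c](ρ[d/f](T))) → 5
  π[d,h,w](ρ[w/x](ρ[h/c](ρ[d/f](T)))) → 5
  (ρ[w/y](R) ∪ π[d,h,w](ρ[w/x](ρ[h/c](ρ[d/f](T))))) → 11

== RESULT ==
d | h | w
3 | 5 | r
4 | 5 | p
5 | 7 | t
5 | 9 | q
6 | 2 | r
7 | 4 | p
7 | 6 | s
7 | 8 | s
7 | 9 | p
8 | 2 | q
8 | 9 | r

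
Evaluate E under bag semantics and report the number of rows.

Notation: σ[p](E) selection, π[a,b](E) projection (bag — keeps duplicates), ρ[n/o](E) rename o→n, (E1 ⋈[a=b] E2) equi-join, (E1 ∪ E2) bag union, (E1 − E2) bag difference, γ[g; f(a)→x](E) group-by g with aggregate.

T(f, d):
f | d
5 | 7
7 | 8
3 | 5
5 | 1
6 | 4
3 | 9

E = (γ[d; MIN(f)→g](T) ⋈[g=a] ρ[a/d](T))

Row counts bottom-up:
  T → 6
  γ[d; MIN(f)→g](T) → 6
  T → 6
  ρ[a/d](T) → 6
  (γ[d; MIN(f)→g](T) ⋈[g=a] ρ[a/d](T)) → 3

|E| = 3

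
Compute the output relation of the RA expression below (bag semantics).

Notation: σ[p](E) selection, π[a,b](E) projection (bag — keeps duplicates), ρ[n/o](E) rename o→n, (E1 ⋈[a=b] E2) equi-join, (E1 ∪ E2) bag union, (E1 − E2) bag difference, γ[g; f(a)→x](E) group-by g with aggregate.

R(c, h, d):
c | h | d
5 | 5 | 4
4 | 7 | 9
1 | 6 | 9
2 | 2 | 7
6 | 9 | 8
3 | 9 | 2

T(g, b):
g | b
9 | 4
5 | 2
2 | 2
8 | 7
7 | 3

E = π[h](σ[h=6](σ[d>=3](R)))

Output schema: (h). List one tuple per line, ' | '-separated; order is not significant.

Stepwise |·|:
  R → 6
  σ[d>=3](R) → 5
  σ[h=6](σ[d>=3](R)) → 1
  π[h](σ[h=6](σ[d>=3](R))) → 1

== RESULT ==
h
6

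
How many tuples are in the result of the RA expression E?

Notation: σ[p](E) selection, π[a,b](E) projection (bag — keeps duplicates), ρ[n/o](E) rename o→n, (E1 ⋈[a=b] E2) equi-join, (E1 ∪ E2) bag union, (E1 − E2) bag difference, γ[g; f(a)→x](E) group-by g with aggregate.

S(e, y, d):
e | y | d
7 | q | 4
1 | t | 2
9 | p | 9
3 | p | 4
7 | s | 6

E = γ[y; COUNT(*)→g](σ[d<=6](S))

Stepwise |·|:
  S → 5
  σ[d<=6](S) → 4
  γ[y; COUNT(*)→g](σ[d<=6](S)) → 4

|E| = 4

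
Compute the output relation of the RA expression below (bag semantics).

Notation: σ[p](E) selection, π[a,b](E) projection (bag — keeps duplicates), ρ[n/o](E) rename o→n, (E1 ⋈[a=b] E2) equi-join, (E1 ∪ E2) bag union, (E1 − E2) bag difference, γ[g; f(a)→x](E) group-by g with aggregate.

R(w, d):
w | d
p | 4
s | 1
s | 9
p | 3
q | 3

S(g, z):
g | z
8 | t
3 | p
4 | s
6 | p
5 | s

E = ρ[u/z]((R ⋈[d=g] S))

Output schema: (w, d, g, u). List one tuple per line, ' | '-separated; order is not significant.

Per-node cardinality:
  R → 5
  S → 5
  (R ⋈[d=g] S) → 3
  ρ[u/z]((R ⋈[d=g] S)) → 3

== RESULT ==
w | d | g | u
p | 3 | 3 | p
p | 4 | 4 | s
q | 3 | 3 | p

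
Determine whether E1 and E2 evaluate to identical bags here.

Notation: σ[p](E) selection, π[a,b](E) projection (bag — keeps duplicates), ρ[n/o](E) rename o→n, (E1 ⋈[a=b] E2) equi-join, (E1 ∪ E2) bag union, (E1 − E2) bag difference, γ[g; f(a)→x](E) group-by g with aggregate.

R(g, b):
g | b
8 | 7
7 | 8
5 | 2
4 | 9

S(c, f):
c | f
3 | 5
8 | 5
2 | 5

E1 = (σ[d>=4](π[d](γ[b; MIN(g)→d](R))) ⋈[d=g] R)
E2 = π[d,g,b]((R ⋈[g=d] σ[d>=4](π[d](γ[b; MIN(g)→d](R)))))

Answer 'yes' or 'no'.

E1 per-node cardinality:
  R → 4
  γ[b; MIN(g)→d](R) → 4
  π[d](γ[b; MIN(g)→d](R)) → 4
  σ[d>=4](π[d](γ[b; MIN(g)→d](R))) → 4
  R → 4
  (σ[d>=4](π[d](γ[b; MIN(g)→d](R))) ⋈[d=g] R) → 4
E2 per-node cardinality:
  R → 4
  R → 4
  γ[b; MIN(g)→d](R) → 4
  π[d](γ[b; MIN(g)→d](R)) → 4
  σ[d>=4](π[d](γ[b; MIN(g)→d](R))) → 4
  (R ⋈[g=d] σ[d>=4](π[d](γ[b; MIN(g)→d](R)))) → 4
  π[d,g,b]((R ⋈[g=d] σ[d>=4](π[d](γ[b; MIN(g)→d](R))))) → 4

E1 and E2 produce the same multiset:
d | g | b
4 | 4 | 9
5 | 5 | 2
7 | 7 | 8
8 | 8 | 7

yes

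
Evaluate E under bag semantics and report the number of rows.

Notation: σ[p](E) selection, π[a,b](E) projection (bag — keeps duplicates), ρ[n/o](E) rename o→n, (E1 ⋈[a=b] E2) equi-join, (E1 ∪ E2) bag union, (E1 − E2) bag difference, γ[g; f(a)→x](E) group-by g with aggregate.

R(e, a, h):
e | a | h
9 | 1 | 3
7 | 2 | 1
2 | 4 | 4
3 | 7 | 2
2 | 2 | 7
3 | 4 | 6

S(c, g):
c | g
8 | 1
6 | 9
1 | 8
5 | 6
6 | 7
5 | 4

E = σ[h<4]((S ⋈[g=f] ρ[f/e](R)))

Stepwise |·|:
  S → 6
  R → 6
  ρ[f/e](R) → 6
  (S ⋈[g=f] ρ[f/e](R)) → 2
  σ[h<4]((S ⋈[g=f] ρ[f/e](R))) → 2

|E| = 2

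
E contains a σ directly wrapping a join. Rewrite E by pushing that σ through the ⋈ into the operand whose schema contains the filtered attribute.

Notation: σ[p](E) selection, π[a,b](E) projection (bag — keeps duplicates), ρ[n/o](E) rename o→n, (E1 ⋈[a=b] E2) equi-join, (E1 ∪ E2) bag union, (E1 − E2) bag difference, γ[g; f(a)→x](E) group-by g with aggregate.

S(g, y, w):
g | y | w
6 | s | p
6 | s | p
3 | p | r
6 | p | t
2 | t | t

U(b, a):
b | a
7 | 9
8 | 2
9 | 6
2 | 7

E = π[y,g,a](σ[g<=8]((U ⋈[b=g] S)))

σ filters on g, owned by the right side.
E' = π[y,g,a]((U ⋈[b=g] σ[g<=8](S)))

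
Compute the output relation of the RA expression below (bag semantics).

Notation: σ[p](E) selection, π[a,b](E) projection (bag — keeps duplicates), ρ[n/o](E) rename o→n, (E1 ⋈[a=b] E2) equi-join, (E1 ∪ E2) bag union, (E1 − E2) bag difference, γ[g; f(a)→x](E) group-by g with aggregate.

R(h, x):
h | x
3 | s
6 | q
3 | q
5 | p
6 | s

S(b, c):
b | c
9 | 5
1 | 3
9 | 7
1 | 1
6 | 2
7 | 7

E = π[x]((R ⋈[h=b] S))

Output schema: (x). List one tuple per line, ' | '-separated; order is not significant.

Row counts bottom-up:
  R → 5
  S → 6
  (R ⋈[h=b] S) → 2
  π[x]((R ⋈[h=b] S)) → 2

== RESULT ==
x
q
s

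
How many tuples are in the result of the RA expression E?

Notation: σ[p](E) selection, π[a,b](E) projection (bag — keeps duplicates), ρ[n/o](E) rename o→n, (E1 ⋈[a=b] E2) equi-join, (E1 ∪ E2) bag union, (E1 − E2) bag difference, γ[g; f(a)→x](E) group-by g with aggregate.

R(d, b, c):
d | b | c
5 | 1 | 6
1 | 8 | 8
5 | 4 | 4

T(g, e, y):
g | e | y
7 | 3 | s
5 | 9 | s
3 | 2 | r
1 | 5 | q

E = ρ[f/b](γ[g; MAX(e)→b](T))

Row counts bottom-up:
  T → 4
  γ[g; MAX(e)→b](T) → 4
  ρ[f/b](γ[g; MAX(e)→b](T)) → 4

|E| = 4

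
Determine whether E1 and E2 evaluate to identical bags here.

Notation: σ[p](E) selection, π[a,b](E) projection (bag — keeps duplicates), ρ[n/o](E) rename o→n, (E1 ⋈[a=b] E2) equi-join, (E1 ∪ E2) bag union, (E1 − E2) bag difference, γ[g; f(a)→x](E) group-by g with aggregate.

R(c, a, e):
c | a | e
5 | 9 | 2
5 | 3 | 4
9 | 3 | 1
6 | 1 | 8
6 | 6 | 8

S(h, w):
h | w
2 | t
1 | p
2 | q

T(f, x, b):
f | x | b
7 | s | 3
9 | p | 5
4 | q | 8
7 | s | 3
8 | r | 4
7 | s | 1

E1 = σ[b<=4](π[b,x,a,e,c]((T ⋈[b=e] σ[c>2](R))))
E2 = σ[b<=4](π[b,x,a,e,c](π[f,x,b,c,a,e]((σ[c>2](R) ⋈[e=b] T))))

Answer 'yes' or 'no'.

E1 subexpression sizes:
  T → 6
  R → 5
  σ[c>2](R) → 5
  (T ⋈[b=e] σ[c>2](R)) → 4
  π[b,x,a,e,c]((T ⋈[b=e] σ[c>2](R))) → 4
  σ[b<=4](π[b,x,a,e,c]((T ⋈[b=e] σ[c>2](R)))) → 2
E2 subexpression sizes:
  R → 5
  σ[c>2](R) → 5
  T → 6
  (σ[c>2](R) ⋈[e=b] T) → 4
  π[f,x,b,c,a,e]((σ[c>2](R) ⋈[e=b] T)) → 4
  π[b,x,a,e,c](π[f,x,b,c,a,e]((σ[c>2](R) ⋈[e=b] T))) → 4
  σ[b<=4](π[b,x,a,e,c](π[f,x,b,c,a,e]((σ[c>2](R) ⋈[e=b] T)))) → 2

E1 and E2 produce the same multiset:
b | x | a | e | c
1 | s | 3 | 1 | 9
4 | r | 3 | 4 | 5

yes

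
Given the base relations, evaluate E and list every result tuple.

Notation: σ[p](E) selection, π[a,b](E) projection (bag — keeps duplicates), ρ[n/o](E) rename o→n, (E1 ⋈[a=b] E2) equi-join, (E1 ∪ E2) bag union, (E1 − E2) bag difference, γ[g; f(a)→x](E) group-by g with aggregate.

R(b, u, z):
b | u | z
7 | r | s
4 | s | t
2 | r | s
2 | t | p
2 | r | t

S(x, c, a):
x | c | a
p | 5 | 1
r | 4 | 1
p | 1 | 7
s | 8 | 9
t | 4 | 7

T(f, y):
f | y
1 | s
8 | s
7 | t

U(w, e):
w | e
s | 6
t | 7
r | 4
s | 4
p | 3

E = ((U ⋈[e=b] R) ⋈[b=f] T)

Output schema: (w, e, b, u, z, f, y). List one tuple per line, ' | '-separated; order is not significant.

Per-node cardinality:
  U → 5
  R → 5
  (U ⋈[e=b] R) → 3
  T → 3
  ((U ⋈[e=b] R) ⋈[b=f] T) → 1

== RESULT ==
w | e | b | u | z | f | y
t | 7 | 7 | r | s | 7 | t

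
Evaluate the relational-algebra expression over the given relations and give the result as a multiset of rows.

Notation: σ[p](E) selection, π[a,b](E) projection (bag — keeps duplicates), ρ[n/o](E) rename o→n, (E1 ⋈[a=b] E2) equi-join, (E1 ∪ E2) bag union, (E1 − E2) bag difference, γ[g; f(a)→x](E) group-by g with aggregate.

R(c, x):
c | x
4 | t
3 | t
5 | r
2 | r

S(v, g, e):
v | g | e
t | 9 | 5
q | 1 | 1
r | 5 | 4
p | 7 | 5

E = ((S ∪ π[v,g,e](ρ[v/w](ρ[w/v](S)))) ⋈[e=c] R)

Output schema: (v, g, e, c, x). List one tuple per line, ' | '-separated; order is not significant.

Subexpression sizes:
  S → 4
  S → 4
  ρ[w/v](S) → 4
  ρ[v/w](ρ[w/v](S)) → 4
  π[v,g,e](ρ[v/w](ρ[w/v](S))) → 4
  (S ∪ π[v,g,e](ρ[v/w](ρ[w/v](S)))) → 8
  R → 4
  ((S ∪ π[v,g,e](ρ[v/w](ρ[w/v](S)))) ⋈[e=c] R) → 6

== RESULT ==
v | g | e | c | x
p | 7 | 5 | 5 | r
p | 7 | 5 | 5 | r
r | 5 | 4 | 4 | t
r | 5 | 4 | 4 | t
t | 9 | 5 | 5 | r
t | 9 | 5 | 5 | r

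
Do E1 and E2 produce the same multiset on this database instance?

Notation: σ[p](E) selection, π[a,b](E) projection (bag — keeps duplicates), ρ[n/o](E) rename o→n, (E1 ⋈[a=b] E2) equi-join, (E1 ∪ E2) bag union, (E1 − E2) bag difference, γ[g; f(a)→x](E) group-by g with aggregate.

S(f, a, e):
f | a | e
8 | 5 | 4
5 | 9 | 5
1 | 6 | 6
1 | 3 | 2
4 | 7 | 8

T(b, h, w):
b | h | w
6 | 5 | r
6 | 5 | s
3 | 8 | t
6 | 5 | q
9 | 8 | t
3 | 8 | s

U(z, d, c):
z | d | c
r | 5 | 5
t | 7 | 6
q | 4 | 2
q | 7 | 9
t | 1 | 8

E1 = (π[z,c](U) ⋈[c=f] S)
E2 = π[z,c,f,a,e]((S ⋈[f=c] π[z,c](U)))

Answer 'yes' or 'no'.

E1 row counts bottom-up:
  U → 5
  π[z,c](U) → 5
  S → 5
  (π[z,c](U) ⋈[c=f] S) → 2
E2 row counts bottom-up:
  S → 5
  U → 5
  π[z,c](U) → 5
  (S ⋈[f=c] π[z,c](U)) → 2
  π[z,c,f,a,e]((S ⋈[f=c] π[z,c](U))) → 2

E1 and E2 produce the same multiset:
z | c | f | a | e
r | 5 | 5 | 9 | 5
t | 8 | 8 | 5 | 4

yes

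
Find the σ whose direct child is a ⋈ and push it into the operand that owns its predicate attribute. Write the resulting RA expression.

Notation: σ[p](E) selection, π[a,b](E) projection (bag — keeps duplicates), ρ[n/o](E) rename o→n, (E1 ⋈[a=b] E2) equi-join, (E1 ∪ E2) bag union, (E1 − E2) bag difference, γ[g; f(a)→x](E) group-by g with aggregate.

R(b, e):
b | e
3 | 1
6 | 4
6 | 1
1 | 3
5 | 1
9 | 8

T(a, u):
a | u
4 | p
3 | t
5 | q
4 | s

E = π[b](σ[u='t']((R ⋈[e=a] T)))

σ filters on u, owned by the right side.
E' = π[b]((R ⋈[e=a] σ[u='t'](T)))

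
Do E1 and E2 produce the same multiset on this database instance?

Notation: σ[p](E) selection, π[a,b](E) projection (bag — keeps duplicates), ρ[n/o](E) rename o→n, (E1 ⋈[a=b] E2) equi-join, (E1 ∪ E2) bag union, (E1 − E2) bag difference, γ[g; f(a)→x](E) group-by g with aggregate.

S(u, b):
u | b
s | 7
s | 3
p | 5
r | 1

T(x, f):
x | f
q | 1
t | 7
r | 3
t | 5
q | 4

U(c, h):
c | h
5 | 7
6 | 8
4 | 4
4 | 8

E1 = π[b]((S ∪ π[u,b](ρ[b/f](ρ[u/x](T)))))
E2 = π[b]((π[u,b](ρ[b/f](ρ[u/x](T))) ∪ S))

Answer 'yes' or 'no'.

E1 row counts bottom-up:
  S → 4
  T → 5
  ρ[u/x](T) → 5
  ρ[b/f](ρ[u/x](T)) → 5
  π[u,b](ρ[b/f](ρ[u/x](T))) → 5
  (S ∪ π[u,b](ρ[b/f](ρ[u/x](T)))) → 9
  π[b]((S ∪ π[u,b](ρ[b/f](ρ[u/x](T))))) → 9
E2 row counts bottom-up:
  T → 5
  ρ[u/x](T) → 5
  ρ[b/f](ρ[u/x](T)) → 5
  π[u,b](ρ[b/f](ρ[u/x](T))) → 5
  S → 4
  (π[u,b](ρ[b/f](ρ[u/x](T))) ∪ S) → 9
  π[b]((π[u,b](ρ[b/f](ρ[u/x](T))) ∪ S)) → 9

E1 and E2 produce the same multiset:
b
1
1
3
3
4
5
5
7
7

yes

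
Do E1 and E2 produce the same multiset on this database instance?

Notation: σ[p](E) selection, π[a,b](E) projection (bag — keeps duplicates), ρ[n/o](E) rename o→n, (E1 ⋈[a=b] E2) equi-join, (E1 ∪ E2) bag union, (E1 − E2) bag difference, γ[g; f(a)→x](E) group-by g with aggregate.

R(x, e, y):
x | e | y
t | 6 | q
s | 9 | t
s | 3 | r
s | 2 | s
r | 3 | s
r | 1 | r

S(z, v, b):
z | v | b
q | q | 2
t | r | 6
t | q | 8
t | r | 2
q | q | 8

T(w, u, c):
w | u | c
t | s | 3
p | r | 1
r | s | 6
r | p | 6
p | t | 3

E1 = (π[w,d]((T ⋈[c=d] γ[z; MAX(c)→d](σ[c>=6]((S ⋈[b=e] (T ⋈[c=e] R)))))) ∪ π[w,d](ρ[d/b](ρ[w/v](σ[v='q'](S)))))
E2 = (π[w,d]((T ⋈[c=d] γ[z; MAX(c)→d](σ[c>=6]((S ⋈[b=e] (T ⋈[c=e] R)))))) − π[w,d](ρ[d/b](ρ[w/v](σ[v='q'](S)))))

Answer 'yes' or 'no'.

E1 subexpression sizes:
  T → 5
  S → 5
  T → 5
  R → 6
  (T ⋈[c=e] R) → 7
  (S ⋈[b=e] (T ⋈[c=e] R)) → 2
  σ[c>=6]((S ⋈[b=e] (T ⋈[c=e] R))) → 2
  γ[z; MAX(c)→d](σ[c>=6]((S ⋈[b=e] (T ⋈[c=e] R)))) → 1
  (T ⋈[c=d] γ[z; MAX(c)→d](σ[c>=6]((S ⋈[b=e] (T ⋈[c=e] R))))) → 2
  π[w,d]((T ⋈[c=d] γ[z; MAX(c)→d](σ[c>=6]((S ⋈[b=e] (T ⋈[c=e] R)))))) → 2
  S → 5
  σ[v='q'](S) → 3
  ρ[w/v](σ[v='q'](S)) → 3
  ρ[d/b](ρ[w/v](σ[v='q'](S))) → 3
  π[w,d](ρ[d/b](ρ[w/v](σ[v='q'](S)))) → 3
  (π[w,d]((T ⋈[c=d] γ[z; MAX(c)→d](σ[c>=6]((S ⋈[b=e] (T ⋈[c=e] R)))))) ∪ π[w,d](ρ[d/b](ρ[w/v](σ[v='q'](S))))) → 5
E2 subexpression sizes:
  T → 5
  S → 5
  T → 5
  R → 6
  (T ⋈[c=e] R) → 7
  (S ⋈[b=e] (T ⋈[c=e] R)) → 2
  σ[c>=6]((S ⋈[b=e] (T ⋈[c=e] R))) → 2
  γ[z; MAX(c)→d](σ[c>=6]((S ⋈[b=e] (T ⋈[c=e] R)))) → 1
  (T ⋈[c=d] γ[z; MAX(c)→d](σ[c>=6]((S ⋈[b=e] (T ⋈[c=e] R))))) → 2
  π[w,d]((T ⋈[c=d] γ[z; MAX(c)→d](σ[c>=6]((S ⋈[b=e] (T ⋈[c=e] R)))))) → 2
  S → 5
  σ[v='q'](S) → 3
  ρ[w/v](σ[v='q'](S)) → 3
  ρ[d/b](ρ[w/v](σ[v='q'](S))) → 3
  π[w,d](ρ[d/b](ρ[w/v](σ[v='q'](S)))) → 3
  (π[w,d]((T ⋈[c=d] γ[z; MAX(c)→d](σ[c>=6]((S ⋈[b=e] (T ⋈[c=e] R)))))) − π[w,d](ρ[d/b](ρ[w/v](σ[v='q'](S))))) → 2

E1 result:
w | d
q | 2
q | 8
q | 8
r | 6
r | 6
E2 result:
w | d
r | 6
r | 6
Witness: ('q', 8) appears 2× in E1 but 0× in E2.

no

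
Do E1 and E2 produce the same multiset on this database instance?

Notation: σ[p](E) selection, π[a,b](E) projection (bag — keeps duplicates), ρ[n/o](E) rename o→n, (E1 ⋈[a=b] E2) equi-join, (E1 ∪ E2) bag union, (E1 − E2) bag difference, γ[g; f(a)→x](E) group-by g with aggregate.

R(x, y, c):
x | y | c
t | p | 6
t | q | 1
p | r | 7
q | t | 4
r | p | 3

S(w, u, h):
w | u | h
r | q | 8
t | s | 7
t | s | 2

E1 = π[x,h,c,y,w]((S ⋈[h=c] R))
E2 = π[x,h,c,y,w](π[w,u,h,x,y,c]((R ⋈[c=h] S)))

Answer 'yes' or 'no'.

E1 per-node cardinality:
  S → 3
  R → 5
  (S ⋈[h=c] R) → 1
  π[x,h,c,y,w]((S ⋈[h=c] R)) → 1
E2 per-node cardinality:
  R → 5
  S → 3
  (R ⋈[c=h] S) → 1
  π[w,u,h,x,y,c]((R ⋈[c=h] S)) → 1
  π[x,h,c,y,w](π[w,u,h,x,y,c]((R ⋈[c=h] S))) → 1

E1 and E2 produce the same multiset:
x | h | c | y | w
p | 7 | 7 | r | t

yes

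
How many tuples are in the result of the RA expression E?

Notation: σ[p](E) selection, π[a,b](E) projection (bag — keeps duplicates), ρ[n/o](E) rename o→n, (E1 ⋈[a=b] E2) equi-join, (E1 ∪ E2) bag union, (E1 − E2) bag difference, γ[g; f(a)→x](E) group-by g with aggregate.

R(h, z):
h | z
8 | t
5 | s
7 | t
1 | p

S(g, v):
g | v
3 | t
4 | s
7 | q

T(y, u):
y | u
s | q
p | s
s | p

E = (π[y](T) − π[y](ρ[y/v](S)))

Row counts bottom-up:
  T → 3
  π[y](T) → 3
  S → 3
  ρ[y/v](S) → 3
  π[y](ρ[y/v](S)) → 3
  (π[y](T) − π[y](ρ[y/v](S))) → 2

|E| = 2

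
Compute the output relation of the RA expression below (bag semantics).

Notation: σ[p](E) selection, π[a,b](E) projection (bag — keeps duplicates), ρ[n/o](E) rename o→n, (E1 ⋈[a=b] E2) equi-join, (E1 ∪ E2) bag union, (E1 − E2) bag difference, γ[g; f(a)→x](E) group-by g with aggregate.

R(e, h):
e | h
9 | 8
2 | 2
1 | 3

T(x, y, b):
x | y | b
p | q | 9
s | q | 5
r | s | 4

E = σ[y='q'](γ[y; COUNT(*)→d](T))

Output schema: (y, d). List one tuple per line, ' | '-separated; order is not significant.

Stepwise |·|:
  T → 3
  γ[y; COUNT(*)→d](T) → 2
  σ[y='q'](γ[y; COUNT(*)→d](T)) → 1

== RESULT ==
y | d
q | 2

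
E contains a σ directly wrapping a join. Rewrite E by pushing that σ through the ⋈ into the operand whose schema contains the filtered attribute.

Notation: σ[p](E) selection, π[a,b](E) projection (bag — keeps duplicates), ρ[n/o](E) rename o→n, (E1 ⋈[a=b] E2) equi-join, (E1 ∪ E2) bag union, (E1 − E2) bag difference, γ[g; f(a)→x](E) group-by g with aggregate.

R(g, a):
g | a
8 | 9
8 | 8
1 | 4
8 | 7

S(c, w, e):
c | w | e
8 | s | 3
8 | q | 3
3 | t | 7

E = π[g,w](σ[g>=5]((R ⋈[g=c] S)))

σ filters on g, owned by the left side.
E' = π[g,w]((σ[g>=5](R) ⋈[g=c] S))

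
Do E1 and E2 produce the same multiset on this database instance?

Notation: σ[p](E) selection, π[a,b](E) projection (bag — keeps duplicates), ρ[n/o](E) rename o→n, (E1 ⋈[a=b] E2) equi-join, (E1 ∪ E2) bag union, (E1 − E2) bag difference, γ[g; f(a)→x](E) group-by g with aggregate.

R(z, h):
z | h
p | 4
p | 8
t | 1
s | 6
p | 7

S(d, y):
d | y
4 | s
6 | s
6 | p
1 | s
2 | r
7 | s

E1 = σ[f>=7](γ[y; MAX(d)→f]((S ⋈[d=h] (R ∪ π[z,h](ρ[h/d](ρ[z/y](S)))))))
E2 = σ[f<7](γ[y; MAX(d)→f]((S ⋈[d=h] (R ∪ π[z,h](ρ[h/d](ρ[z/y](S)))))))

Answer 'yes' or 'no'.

E1 row counts bottom-up:
  S → 6
  R → 5
  S → 6
  ρ[z/y](S) → 6
  ρ[h/d](ρ[z/y](S)) → 6
  π[z,h](ρ[h/d](ρ[z/y](S))) → 6
  (R ∪ π[z,h](ρ[h/d](ρ[z/y](S)))) → 11
  (S ⋈[d=h] (R ∪ π[z,h](ρ[h/d](ρ[z/y](S))))) → 13
  γ[y; MAX(d)→f]((S ⋈[d=h] (R ∪ π[z,h](ρ[h/d](ρ[z/y](S)))))) → 3
  σ[f>=7](γ[y; MAX(d)→f]((S ⋈[d=h] (R ∪ π[z,h](ρ[h/d](ρ[z/y](S))))))) → 1
E2 row counts bottom-up:
  S → 6
  R → 5
  S → 6
  ρ[z/y](S) → 6
  ρ[h/d](ρ[z/y](S)) → 6
  π[z,h](ρ[h/d](ρ[z/y](S))) → 6
  (R ∪ π[z,h](ρ[h/d](ρ[z/y](S)))) → 11
  (S ⋈[d=h] (R ∪ π[z,h](ρ[h/d](ρ[z/y](S))))) → 13
  γ[y; MAX(d)→f]((S ⋈[d=h] (R ∪ π[z,h](ρ[h/d](ρ[z/y](S)))))) → 3
  σ[f<7](γ[y; MAX(d)→f]((S ⋈[d=h] (R ∪ π[z,h](ρ[h/d](ρ[z/y](S))))))) → 2

E1 result:
y | f
s | 7
E2 result:
y | f
p | 6
r | 2
Witness: ('r', 2) appears 0× in E1 but 1× in E2.

no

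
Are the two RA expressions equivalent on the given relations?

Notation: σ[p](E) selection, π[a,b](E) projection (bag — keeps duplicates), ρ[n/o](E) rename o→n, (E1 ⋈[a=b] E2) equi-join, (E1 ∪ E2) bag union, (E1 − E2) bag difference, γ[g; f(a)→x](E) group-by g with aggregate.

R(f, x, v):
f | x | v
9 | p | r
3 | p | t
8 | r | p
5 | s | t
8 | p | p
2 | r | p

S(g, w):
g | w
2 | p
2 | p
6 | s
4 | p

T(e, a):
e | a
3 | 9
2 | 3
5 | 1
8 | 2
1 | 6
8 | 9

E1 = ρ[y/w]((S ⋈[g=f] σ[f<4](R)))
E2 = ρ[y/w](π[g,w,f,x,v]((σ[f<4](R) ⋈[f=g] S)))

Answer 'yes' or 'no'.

E1 row counts bottom-up:
  S → 4
  R → 6
  σ[f<4](R) → 2
  (S ⋈[g=f] σ[f<4](R)) → 2
  ρ[y/w]((S ⋈[g=f] σ[f<4](R))) → 2
E2 row counts bottom-up:
  R → 6
  σ[f<4](R) → 2
  S → 4
  (σ[f<4](R) ⋈[f=g] S) → 2
  π[g,w,f,x,v]((σ[f<4](R) ⋈[f=g] S)) → 2
  ρ[y/w](π[g,w,f,x,v]((σ[f<4](R) ⋈[f=g] S))) → 2

E1 and E2 produce the same multiset:
g | y | f | x | v
2 | p | 2 | r | p
2 | p | 2 | r | p

yes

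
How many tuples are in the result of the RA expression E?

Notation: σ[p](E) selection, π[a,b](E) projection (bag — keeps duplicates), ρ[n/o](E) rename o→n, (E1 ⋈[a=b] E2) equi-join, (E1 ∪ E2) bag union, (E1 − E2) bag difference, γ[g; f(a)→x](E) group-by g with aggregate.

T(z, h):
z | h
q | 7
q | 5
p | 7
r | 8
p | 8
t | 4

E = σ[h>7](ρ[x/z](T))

Row counts bottom-up:
  T → 6
  ρ[x/z](T) → 6
  σ[h>7](ρ[x/z](T)) → 2

|E| = 2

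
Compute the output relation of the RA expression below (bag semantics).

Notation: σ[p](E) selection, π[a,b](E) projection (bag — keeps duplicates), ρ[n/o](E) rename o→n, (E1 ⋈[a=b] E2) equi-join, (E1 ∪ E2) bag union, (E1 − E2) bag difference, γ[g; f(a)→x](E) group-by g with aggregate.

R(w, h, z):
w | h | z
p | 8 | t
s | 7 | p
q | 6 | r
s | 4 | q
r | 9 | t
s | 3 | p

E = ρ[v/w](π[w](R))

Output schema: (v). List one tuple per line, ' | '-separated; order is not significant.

Subexpression sizes:
  R → 6
  π[w](R) → 6
  ρ[v/w](π[w](R)) → 6

== RESULT ==
v
p
q
r
s
s
s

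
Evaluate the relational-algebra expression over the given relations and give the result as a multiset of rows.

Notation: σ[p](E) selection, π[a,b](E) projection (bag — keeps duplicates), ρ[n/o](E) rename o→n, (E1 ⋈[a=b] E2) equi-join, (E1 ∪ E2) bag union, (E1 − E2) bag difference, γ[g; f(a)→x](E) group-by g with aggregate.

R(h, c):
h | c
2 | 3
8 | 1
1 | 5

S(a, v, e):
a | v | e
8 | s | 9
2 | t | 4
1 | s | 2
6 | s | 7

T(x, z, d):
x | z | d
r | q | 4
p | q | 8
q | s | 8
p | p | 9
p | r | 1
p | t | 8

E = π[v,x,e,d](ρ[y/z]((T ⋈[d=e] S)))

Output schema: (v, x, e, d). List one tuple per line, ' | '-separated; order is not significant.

Per-node cardinality:
  T → 6
  S → 4
  (T ⋈[d=e] S) → 2
  ρ[y/z]((T ⋈[d=e] S)) → 2
  π[v,x,e,d](ρ[y/z]((T ⋈[d=e] S))) → 2

== RESULT ==
v | x | e | d
s | p | 9 | 9
t | r | 4 | 4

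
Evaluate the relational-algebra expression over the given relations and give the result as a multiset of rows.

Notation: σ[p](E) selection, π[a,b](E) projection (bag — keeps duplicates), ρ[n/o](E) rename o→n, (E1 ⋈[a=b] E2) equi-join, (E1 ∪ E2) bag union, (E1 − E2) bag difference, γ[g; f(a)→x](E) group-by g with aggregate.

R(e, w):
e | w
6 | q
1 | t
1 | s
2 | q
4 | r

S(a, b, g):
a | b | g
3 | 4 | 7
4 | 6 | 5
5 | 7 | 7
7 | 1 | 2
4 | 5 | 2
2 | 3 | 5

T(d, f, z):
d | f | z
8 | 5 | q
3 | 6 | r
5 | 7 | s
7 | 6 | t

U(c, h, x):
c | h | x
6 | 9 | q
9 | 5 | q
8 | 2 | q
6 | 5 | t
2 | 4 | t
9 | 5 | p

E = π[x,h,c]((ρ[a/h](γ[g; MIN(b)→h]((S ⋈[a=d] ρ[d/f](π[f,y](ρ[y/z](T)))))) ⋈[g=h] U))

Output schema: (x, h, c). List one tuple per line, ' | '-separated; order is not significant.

Per-node cardinality:
  S → 6
  T → 4
  ρ[y/z](T) → 4
  π[f,y](ρ[y/z](T)) → 4
  ρ[d/f](π[f,y](ρ[y/z](T))) → 4
  (S ⋈[a=d] ρ[d/f](π[f,y](ρ[y/z](T)))) → 2
  γ[g; MIN(b)→h]((S ⋈[a=d] ρ[d/f](π[f,y](ρ[y/z](T))))) → 2
  ρ[a/h](γ[g; MIN(b)→h]((S ⋈[a=d] ρ[d/f](π[f,y](ρ[y/z](T)))))) → 2
  U → 6
  (ρ[a/h](γ[g; MIN(b)→h]((S ⋈[a=d] ρ[d/f](π[f,y](ρ[y/z](T)))))) ⋈[g=h] U) → 1
  π[x,h,c]((ρ[a/h](γ[g; MIN(b)→h]((S ⋈[a=d] ρ[d/f](π[f,y](ρ[y/z](T)))))) ⋈[g=h] U)) → 1

== RESULT ==
x | h | c
q | 2 | 8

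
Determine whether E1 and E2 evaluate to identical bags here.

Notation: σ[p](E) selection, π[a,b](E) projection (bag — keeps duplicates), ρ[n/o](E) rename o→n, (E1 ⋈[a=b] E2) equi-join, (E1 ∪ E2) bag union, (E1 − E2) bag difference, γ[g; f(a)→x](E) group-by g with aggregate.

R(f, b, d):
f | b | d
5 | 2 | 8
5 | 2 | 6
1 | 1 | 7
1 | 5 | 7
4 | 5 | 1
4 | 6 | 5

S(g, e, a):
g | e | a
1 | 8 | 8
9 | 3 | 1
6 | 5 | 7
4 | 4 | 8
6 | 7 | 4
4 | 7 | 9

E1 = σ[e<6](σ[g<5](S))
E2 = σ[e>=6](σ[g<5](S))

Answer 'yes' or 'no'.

E1 subexpression sizes:
  S → 6
  σ[g<5](S) → 3
  σ[e<6](σ[g<5](S)) → 1
E2 subexpression sizes:
  S → 6
  σ[g<5](S) → 3
  σ[e>=6](σ[g<5](S)) → 2

E1 result:
g | e | a
4 | 4 | 8
E2 result:
g | e | a
1 | 8 | 8
4 | 7 | 9
Witness: (4, 7, 9) appears 0× in E1 but 1× in E2.

no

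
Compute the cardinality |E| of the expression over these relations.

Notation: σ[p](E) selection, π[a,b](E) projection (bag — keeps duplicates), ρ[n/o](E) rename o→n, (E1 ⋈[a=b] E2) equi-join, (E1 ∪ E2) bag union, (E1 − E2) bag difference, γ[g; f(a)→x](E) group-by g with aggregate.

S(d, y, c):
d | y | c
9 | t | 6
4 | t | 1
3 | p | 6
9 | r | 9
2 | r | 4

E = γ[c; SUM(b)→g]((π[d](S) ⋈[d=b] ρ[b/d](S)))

Per-node cardinality:
  S → 5
  π[d](S) → 5
  S → 5
  ρ[b/d](S) → 5
  (π[d](S) ⋈[d=b] ρ[b/d](S)) → 7
  γ[c; SUM(b)→g]((π[d](S) ⋈[d=b] ρ[b/d](S))) → 4

|E| = 4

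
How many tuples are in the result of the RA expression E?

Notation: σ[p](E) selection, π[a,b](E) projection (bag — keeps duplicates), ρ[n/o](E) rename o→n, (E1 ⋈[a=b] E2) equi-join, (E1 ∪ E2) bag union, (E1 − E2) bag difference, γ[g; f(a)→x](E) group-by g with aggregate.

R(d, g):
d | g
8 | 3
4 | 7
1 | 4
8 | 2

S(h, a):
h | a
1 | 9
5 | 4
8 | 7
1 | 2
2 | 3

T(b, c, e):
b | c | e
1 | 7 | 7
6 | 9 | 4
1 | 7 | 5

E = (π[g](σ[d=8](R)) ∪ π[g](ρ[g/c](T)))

Row counts bottom-up:
  R → 4
  σ[d=8](R) → 2
  π[g](σ[d=8](R)) → 2
  T → 3
  ρ[g/c](T) → 3
  π[g](ρ[g/c](T)) → 3
  (π[g](σ[d=8](R)) ∪ π[g](ρ[g/c](T))) → 5

|E| = 5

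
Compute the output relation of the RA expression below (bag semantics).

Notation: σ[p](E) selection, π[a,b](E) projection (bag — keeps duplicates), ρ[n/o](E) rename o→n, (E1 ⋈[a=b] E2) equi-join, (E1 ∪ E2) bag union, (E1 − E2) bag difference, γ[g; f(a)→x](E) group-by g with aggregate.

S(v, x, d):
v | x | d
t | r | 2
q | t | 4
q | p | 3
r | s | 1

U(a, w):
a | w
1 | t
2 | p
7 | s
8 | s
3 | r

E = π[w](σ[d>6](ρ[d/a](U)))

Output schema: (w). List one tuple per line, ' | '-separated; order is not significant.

Row counts bottom-up:
  U → 5
  ρ[d/a](U) → 5
  σ[d>6](ρ[d/a](U)) → 2
  π[w](σ[d>6](ρ[d/a](U))) → 2

== RESULT ==
w
s
s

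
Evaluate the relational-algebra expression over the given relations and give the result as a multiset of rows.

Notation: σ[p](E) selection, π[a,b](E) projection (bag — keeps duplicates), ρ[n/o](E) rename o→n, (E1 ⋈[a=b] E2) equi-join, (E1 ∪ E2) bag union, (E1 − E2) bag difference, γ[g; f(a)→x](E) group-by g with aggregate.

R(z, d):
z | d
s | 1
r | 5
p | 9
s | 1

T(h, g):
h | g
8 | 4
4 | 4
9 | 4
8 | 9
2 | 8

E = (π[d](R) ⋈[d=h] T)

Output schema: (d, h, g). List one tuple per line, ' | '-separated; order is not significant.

Per-node cardinality:
  R → 4
  π[d](R) → 4
  T → 5
  (π[d](R) ⋈[d=h] T) → 1

== RESULT ==
d | h | g
9 | 9 | 4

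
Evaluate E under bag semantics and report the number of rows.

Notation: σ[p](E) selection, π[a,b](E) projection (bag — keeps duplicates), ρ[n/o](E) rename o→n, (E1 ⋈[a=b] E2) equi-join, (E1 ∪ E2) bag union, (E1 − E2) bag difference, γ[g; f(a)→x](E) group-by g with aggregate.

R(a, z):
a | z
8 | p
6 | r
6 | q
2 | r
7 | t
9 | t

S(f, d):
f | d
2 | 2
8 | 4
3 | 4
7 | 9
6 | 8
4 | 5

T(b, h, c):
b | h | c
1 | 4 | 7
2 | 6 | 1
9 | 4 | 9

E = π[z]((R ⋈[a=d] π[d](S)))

Per-node cardinality:
  R → 6
  S → 6
  π[d](S) → 6
  (R ⋈[a=d] π[d](S)) → 3
  π[z]((R ⋈[a=d] π[d](S))) → 3

|E| = 3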